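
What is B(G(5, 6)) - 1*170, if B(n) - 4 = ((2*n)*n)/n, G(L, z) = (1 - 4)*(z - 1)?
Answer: -196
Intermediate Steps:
G(L, z) = 3 - 3*z (G(L, z) = -3*(-1 + z) = 3 - 3*z)
B(n) = 4 + 2*n (B(n) = 4 + ((2*n)*n)/n = 4 + (2*n²)/n = 4 + 2*n)
B(G(5, 6)) - 1*170 = (4 + 2*(3 - 3*6)) - 1*170 = (4 + 2*(3 - 18)) - 170 = (4 + 2*(-15)) - 170 = (4 - 30) - 170 = -26 - 170 = -196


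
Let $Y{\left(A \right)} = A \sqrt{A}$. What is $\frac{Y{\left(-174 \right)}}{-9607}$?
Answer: $\frac{174 i \sqrt{174}}{9607} \approx 0.23891 i$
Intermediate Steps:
$Y{\left(A \right)} = A^{\frac{3}{2}}$
$\frac{Y{\left(-174 \right)}}{-9607} = \frac{\left(-174\right)^{\frac{3}{2}}}{-9607} = - 174 i \sqrt{174} \left(- \frac{1}{9607}\right) = \frac{174 i \sqrt{174}}{9607}$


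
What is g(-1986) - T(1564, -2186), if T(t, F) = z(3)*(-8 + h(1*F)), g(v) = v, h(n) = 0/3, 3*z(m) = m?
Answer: -1978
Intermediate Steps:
z(m) = m/3
h(n) = 0 (h(n) = 0*(1/3) = 0)
T(t, F) = -8 (T(t, F) = ((1/3)*3)*(-8 + 0) = 1*(-8) = -8)
g(-1986) - T(1564, -2186) = -1986 - 1*(-8) = -1986 + 8 = -1978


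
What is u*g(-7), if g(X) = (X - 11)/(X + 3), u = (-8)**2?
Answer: 288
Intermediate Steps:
u = 64
g(X) = (-11 + X)/(3 + X)
u*g(-7) = 64*((-11 - 7)/(3 - 7)) = 64*(-18/(-4)) = 64*(-1/4*(-18)) = 64*(9/2) = 288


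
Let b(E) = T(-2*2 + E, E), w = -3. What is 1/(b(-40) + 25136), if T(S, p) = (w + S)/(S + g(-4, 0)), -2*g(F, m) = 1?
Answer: 89/2237198 ≈ 3.9782e-5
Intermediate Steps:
g(F, m) = -½ (g(F, m) = -½*1 = -½)
T(S, p) = (-3 + S)/(-½ + S) (T(S, p) = (-3 + S)/(S - ½) = (-3 + S)/(-½ + S))
b(E) = 2*(-7 + E)/(-9 + 2*E) (b(E) = 2*(-3 + (-2*2 + E))/(-1 + 2*(-2*2 + E)) = 2*(-3 + (-4 + E))/(-1 + 2*(-4 + E)) = 2*(-7 + E)/(-1 + (-8 + 2*E)) = 2*(-7 + E)/(-9 + 2*E))
1/(b(-40) + 25136) = 1/(2*(-7 - 40)/(-9 + 2*(-40)) + 25136) = 1/(2*(-47)/(-9 - 80) + 25136) = 1/(2*(-47)/(-89) + 25136) = 1/(2*(-1/89)*(-47) + 25136) = 1/(94/89 + 25136) = 1/(2237198/89) = 89/2237198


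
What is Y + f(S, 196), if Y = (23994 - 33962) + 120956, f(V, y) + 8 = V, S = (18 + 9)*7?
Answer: 111169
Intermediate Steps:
S = 189 (S = 27*7 = 189)
f(V, y) = -8 + V
Y = 110988 (Y = -9968 + 120956 = 110988)
Y + f(S, 196) = 110988 + (-8 + 189) = 110988 + 181 = 111169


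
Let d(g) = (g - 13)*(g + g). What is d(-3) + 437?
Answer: 533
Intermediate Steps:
d(g) = 2*g*(-13 + g) (d(g) = (-13 + g)*(2*g) = 2*g*(-13 + g))
d(-3) + 437 = 2*(-3)*(-13 - 3) + 437 = 2*(-3)*(-16) + 437 = 96 + 437 = 533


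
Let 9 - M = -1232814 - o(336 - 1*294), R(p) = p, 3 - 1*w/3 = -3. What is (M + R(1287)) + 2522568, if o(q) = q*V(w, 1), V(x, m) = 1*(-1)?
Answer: 3756636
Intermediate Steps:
w = 18 (w = 9 - 3*(-3) = 9 + 9 = 18)
V(x, m) = -1
o(q) = -q (o(q) = q*(-1) = -q)
M = 1232781 (M = 9 - (-1232814 - (-1)*(336 - 1*294)) = 9 - (-1232814 - (-1)*(336 - 294)) = 9 - (-1232814 - (-1)*42) = 9 - (-1232814 - 1*(-42)) = 9 - (-1232814 + 42) = 9 - 1*(-1232772) = 9 + 1232772 = 1232781)
(M + R(1287)) + 2522568 = (1232781 + 1287) + 2522568 = 1234068 + 2522568 = 3756636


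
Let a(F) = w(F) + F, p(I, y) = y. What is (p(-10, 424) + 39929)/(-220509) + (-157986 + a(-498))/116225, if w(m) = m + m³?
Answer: -9091309926397/8542886175 ≈ -1064.2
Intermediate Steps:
a(F) = F³ + 2*F (a(F) = (F + F³) + F = F³ + 2*F)
(p(-10, 424) + 39929)/(-220509) + (-157986 + a(-498))/116225 = (424 + 39929)/(-220509) + (-157986 - 498*(2 + (-498)²))/116225 = 40353*(-1/220509) + (-157986 - 498*(2 + 248004))*(1/116225) = -13451/73503 + (-157986 - 498*248006)*(1/116225) = -13451/73503 + (-157986 - 123506988)*(1/116225) = -13451/73503 - 123664974*1/116225 = -13451/73503 - 123664974/116225 = -9091309926397/8542886175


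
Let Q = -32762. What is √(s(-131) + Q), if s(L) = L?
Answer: I*√32893 ≈ 181.36*I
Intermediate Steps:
√(s(-131) + Q) = √(-131 - 32762) = √(-32893) = I*√32893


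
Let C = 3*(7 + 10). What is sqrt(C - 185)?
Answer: I*sqrt(134) ≈ 11.576*I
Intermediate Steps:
C = 51 (C = 3*17 = 51)
sqrt(C - 185) = sqrt(51 - 185) = sqrt(-134) = I*sqrt(134)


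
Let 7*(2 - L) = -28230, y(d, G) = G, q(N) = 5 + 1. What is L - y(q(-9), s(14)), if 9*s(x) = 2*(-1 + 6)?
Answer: 254126/63 ≈ 4033.7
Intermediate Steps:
s(x) = 10/9 (s(x) = (2*(-1 + 6))/9 = (2*5)/9 = (1/9)*10 = 10/9)
q(N) = 6
L = 28244/7 (L = 2 - 1/7*(-28230) = 2 + 28230/7 = 28244/7 ≈ 4034.9)
L - y(q(-9), s(14)) = 28244/7 - 1*10/9 = 28244/7 - 10/9 = 254126/63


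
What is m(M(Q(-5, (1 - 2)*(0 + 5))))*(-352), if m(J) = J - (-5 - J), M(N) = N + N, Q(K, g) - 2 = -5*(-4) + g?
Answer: -25696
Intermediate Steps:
Q(K, g) = 22 + g (Q(K, g) = 2 + (-5*(-4) + g) = 2 + (20 + g) = 22 + g)
M(N) = 2*N
m(J) = 5 + 2*J (m(J) = J + (5 + J) = 5 + 2*J)
m(M(Q(-5, (1 - 2)*(0 + 5))))*(-352) = (5 + 2*(2*(22 + (1 - 2)*(0 + 5))))*(-352) = (5 + 2*(2*(22 - 1*5)))*(-352) = (5 + 2*(2*(22 - 5)))*(-352) = (5 + 2*(2*17))*(-352) = (5 + 2*34)*(-352) = (5 + 68)*(-352) = 73*(-352) = -25696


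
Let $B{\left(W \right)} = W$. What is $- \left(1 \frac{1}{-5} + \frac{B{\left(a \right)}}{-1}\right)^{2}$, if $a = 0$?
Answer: $- \frac{1}{25} \approx -0.04$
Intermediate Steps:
$- \left(1 \frac{1}{-5} + \frac{B{\left(a \right)}}{-1}\right)^{2} = - \left(1 \frac{1}{-5} + \frac{0}{-1}\right)^{2} = - \left(1 \left(- \frac{1}{5}\right) + 0 \left(-1\right)\right)^{2} = - \left(- \frac{1}{5} + 0\right)^{2} = - \left(- \frac{1}{5}\right)^{2} = \left(-1\right) \frac{1}{25} = - \frac{1}{25}$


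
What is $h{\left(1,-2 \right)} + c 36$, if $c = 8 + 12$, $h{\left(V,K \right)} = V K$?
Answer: $718$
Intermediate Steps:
$h{\left(V,K \right)} = K V$
$c = 20$
$h{\left(1,-2 \right)} + c 36 = \left(-2\right) 1 + 20 \cdot 36 = -2 + 720 = 718$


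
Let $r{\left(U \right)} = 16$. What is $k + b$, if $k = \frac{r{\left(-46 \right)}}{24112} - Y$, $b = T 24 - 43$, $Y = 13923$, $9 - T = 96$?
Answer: $- \frac{24193377}{1507} \approx -16054.0$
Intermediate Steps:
$T = -87$ ($T = 9 - 96 = -87$)
$b = -2131$ ($b = \left(-87\right) 24 - 43 = -2088 - 43 = -2131$)
$k = - \frac{20981960}{1507}$ ($k = \frac{16}{24112} - 13923 = 16 \cdot \frac{1}{24112} - 13923 = \frac{1}{1507} - 13923 = - \frac{20981960}{1507} \approx -13923.0$)
$k + b = - \frac{20981960}{1507} - 2131 = - \frac{24193377}{1507}$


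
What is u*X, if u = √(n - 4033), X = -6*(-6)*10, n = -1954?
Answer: 360*I*√5987 ≈ 27855.0*I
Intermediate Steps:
X = 360 (X = 36*10 = 360)
u = I*√5987 (u = √(-1954 - 4033) = √(-5987) = I*√5987 ≈ 77.376*I)
u*X = (I*√5987)*360 = 360*I*√5987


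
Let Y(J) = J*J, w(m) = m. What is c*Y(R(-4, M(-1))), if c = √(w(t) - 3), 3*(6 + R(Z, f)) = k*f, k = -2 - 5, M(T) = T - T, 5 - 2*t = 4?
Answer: 18*I*√10 ≈ 56.921*I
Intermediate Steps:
t = ½ (t = 5/2 - ½*4 = 5/2 - 2 = ½ ≈ 0.50000)
M(T) = 0
k = -7
R(Z, f) = -6 - 7*f/3 (R(Z, f) = -6 + (-7*f)/3 = -6 - 7*f/3)
Y(J) = J²
c = I*√10/2 (c = √(½ - 3) = √(-5/2) = I*√10/2 ≈ 1.5811*I)
c*Y(R(-4, M(-1))) = (I*√10/2)*(-6 - 7/3*0)² = (I*√10/2)*(-6 + 0)² = (I*√10/2)*(-6)² = (I*√10/2)*36 = 18*I*√10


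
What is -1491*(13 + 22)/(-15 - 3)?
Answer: 17395/6 ≈ 2899.2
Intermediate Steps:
-1491*(13 + 22)/(-15 - 3) = -52185/(-18) = -52185*(-1)/18 = -1491*(-35/18) = 17395/6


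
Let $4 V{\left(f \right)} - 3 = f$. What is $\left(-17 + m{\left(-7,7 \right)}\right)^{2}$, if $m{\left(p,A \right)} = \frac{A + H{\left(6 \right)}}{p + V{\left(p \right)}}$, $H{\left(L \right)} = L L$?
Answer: $\frac{32041}{64} \approx 500.64$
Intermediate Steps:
$V{\left(f \right)} = \frac{3}{4} + \frac{f}{4}$
$H{\left(L \right)} = L^{2}$
$m{\left(p,A \right)} = \frac{36 + A}{\frac{3}{4} + \frac{5 p}{4}}$ ($m{\left(p,A \right)} = \frac{A + 6^{2}}{p + \left(\frac{3}{4} + \frac{p}{4}\right)} = \frac{A + 36}{\frac{3}{4} + \frac{5 p}{4}} = \frac{36 + A}{\frac{3}{4} + \frac{5 p}{4}}$)
$\left(-17 + m{\left(-7,7 \right)}\right)^{2} = \left(-17 + \frac{4 \left(36 + 7\right)}{3 + 5 \left(-7\right)}\right)^{2} = \left(-17 + 4 \frac{1}{3 - 35} \cdot 43\right)^{2} = \left(-17 + 4 \frac{1}{-32} \cdot 43\right)^{2} = \left(-17 + 4 \left(- \frac{1}{32}\right) 43\right)^{2} = \left(-17 - \frac{43}{8}\right)^{2} = \left(- \frac{179}{8}\right)^{2} = \frac{32041}{64}$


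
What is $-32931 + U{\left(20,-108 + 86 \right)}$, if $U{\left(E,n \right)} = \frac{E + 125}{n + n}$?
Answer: $- \frac{1449109}{44} \approx -32934.0$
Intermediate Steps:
$U{\left(E,n \right)} = \frac{125 + E}{2 n}$
$-32931 + U{\left(20,-108 + 86 \right)} = -32931 + \frac{125 + 20}{2 \left(-108 + 86\right)} = -32931 + \frac{1}{2} \frac{1}{-22} \cdot 145 = -32931 + \frac{1}{2} \left(- \frac{1}{22}\right) 145 = -32931 - \frac{145}{44} = - \frac{1449109}{44}$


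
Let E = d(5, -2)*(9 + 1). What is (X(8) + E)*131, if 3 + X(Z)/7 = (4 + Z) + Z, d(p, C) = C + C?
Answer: 10349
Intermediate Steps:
d(p, C) = 2*C
X(Z) = 7 + 14*Z (X(Z) = -21 + 7*((4 + Z) + Z) = -21 + 7*(4 + 2*Z) = -21 + (28 + 14*Z) = 7 + 14*Z)
E = -40 (E = (2*(-2))*(9 + 1) = -4*10 = -40)
(X(8) + E)*131 = ((7 + 14*8) - 40)*131 = ((7 + 112) - 40)*131 = (119 - 40)*131 = 79*131 = 10349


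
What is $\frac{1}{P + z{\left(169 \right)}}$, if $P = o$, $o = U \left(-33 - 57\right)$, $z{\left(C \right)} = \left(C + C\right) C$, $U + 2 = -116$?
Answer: $\frac{1}{67742} \approx 1.4762 \cdot 10^{-5}$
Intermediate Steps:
$U = -118$ ($U = -2 - 116 = -118$)
$z{\left(C \right)} = 2 C^{2}$ ($z{\left(C \right)} = 2 C C = 2 C^{2}$)
$o = 10620$ ($o = - 118 \left(-33 - 57\right) = \left(-118\right) \left(-90\right) = 10620$)
$P = 10620$
$\frac{1}{P + z{\left(169 \right)}} = \frac{1}{10620 + 2 \cdot 169^{2}} = \frac{1}{10620 + 2 \cdot 28561} = \frac{1}{10620 + 57122} = \frac{1}{67742}$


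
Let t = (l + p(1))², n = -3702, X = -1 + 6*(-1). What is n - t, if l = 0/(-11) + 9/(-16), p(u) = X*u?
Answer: -962353/256 ≈ -3759.2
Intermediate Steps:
X = -7 (X = -1 - 6 = -7)
p(u) = -7*u
l = -9/16 (l = 0*(-1/11) + 9*(-1/16) = 0 - 9/16 = -9/16 ≈ -0.56250)
t = 14641/256 (t = (-9/16 - 7*1)² = (-9/16 - 7)² = (-121/16)² = 14641/256 ≈ 57.191)
n - t = -3702 - 1*14641/256 = -3702 - 14641/256 = -962353/256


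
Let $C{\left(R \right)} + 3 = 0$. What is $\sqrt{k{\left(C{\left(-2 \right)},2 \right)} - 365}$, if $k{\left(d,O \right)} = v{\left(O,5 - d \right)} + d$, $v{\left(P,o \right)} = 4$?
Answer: $2 i \sqrt{91} \approx 19.079 i$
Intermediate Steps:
$C{\left(R \right)} = -3$ ($C{\left(R \right)} = -3 + 0 = -3$)
$k{\left(d,O \right)} = 4 + d$
$\sqrt{k{\left(C{\left(-2 \right)},2 \right)} - 365} = \sqrt{\left(4 - 3\right) - 365} = \sqrt{1 - 365} = \sqrt{-364} = 2 i \sqrt{91}$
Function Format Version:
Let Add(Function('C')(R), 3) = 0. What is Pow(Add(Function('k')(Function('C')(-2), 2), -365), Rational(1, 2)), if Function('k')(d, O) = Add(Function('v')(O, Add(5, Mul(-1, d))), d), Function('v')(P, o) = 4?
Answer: Mul(2, I, Pow(91, Rational(1, 2))) ≈ Mul(19.079, I)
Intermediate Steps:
Function('C')(R) = -3 (Function('C')(R) = Add(-3, 0) = -3)
Function('k')(d, O) = Add(4, d)
Pow(Add(Function('k')(Function('C')(-2), 2), -365), Rational(1, 2)) = Pow(Add(Add(4, -3), -365), Rational(1, 2)) = Pow(Add(1, -365), Rational(1, 2)) = Pow(-364, Rational(1, 2)) = Mul(2, I, Pow(91, Rational(1, 2)))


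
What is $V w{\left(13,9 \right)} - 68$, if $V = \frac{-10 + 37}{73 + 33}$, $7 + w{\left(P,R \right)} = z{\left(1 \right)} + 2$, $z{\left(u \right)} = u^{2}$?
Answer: $- \frac{3658}{53} \approx -69.019$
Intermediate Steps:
$w{\left(P,R \right)} = -4$ ($w{\left(P,R \right)} = -7 + \left(1^{2} + 2\right) = -7 + \left(1 + 2\right) = -7 + 3 = -4$)
$V = \frac{27}{106} \approx 0.25472$
$V w{\left(13,9 \right)} - 68 = \frac{27}{106} \left(-4\right) - 68 = - \frac{54}{53} - 68 = - \frac{3658}{53}$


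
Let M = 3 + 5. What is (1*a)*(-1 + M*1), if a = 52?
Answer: 364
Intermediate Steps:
M = 8
(1*a)*(-1 + M*1) = (1*52)*(-1 + 8*1) = 52*(-1 + 8) = 52*7 = 364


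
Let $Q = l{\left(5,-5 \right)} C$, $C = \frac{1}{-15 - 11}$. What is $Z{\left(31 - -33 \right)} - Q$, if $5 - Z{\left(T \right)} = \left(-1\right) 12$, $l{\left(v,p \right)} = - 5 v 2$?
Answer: $\frac{196}{13} \approx 15.077$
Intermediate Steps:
$l{\left(v,p \right)} = - 10 v$
$Z{\left(T \right)} = 17$ ($Z{\left(T \right)} = 5 - \left(-1\right) 12 = 5 - -12 = 5 + 12 = 17$)
$C = - \frac{1}{26}$ ($C = \frac{1}{-26} = - \frac{1}{26} \approx -0.038462$)
$Q = \frac{25}{13}$ ($Q = \left(-10\right) 5 \left(- \frac{1}{26}\right) = \left(-50\right) \left(- \frac{1}{26}\right) = \frac{25}{13} \approx 1.9231$)
$Z{\left(31 - -33 \right)} - Q = 17 - \frac{25}{13} = \frac{196}{13}$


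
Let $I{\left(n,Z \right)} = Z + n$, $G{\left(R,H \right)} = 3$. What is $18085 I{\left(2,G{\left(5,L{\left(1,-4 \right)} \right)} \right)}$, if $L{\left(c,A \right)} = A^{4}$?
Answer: $90425$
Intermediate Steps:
$18085 I{\left(2,G{\left(5,L{\left(1,-4 \right)} \right)} \right)} = 18085 \left(3 + 2\right) = 18085 \cdot 5 = 90425$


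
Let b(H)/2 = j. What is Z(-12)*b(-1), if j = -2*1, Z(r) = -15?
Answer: 60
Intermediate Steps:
j = -2
b(H) = -4 (b(H) = 2*(-2) = -4)
Z(-12)*b(-1) = -15*(-4) = 60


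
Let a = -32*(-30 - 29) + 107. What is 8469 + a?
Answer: 10464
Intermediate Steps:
a = 1995 (a = -32*(-59) + 107 = 1888 + 107 = 1995)
8469 + a = 8469 + 1995 = 10464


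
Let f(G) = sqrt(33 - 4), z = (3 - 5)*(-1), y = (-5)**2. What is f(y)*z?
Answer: 2*sqrt(29) ≈ 10.770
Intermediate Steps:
y = 25
z = 2 (z = -2*(-1) = 2)
f(G) = sqrt(29)
f(y)*z = sqrt(29)*2 = 2*sqrt(29)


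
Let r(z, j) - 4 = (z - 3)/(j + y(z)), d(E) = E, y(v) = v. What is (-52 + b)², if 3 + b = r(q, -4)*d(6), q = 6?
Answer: 484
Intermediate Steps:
r(z, j) = 4 + (-3 + z)/(j + z) (r(z, j) = 4 + (z - 3)/(j + z) = 4 + (-3 + z)/(j + z))
b = 30 (b = -3 + ((-3 + 4*(-4) + 5*6)/(-4 + 6))*6 = -3 + ((-3 - 16 + 30)/2)*6 = -3 + ((½)*11)*6 = -3 + (11/2)*6 = -3 + 33 = 30)
(-52 + b)² = (-52 + 30)² = (-22)² = 484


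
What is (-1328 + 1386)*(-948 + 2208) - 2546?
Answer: 70534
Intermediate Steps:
(-1328 + 1386)*(-948 + 2208) - 2546 = 58*1260 - 2546 = 73080 - 2546 = 70534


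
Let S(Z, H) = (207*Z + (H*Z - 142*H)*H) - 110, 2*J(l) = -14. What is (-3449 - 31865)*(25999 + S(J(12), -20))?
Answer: 1241640240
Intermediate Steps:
J(l) = -7 (J(l) = (½)*(-14) = -7)
S(Z, H) = -110 + 207*Z + H*(-142*H + H*Z) (S(Z, H) = (207*Z + (-142*H + H*Z)*H) - 110 = (207*Z + H*(-142*H + H*Z)) - 110 = -110 + 207*Z + H*(-142*H + H*Z))
(-3449 - 31865)*(25999 + S(J(12), -20)) = (-3449 - 31865)*(25999 + (-110 - 142*(-20)² + 207*(-7) - 7*(-20)²)) = -35314*(25999 + (-110 - 142*400 - 1449 - 7*400)) = -35314*(25999 + (-110 - 56800 - 1449 - 2800)) = -35314*(25999 - 61159) = -35314*(-35160) = 1241640240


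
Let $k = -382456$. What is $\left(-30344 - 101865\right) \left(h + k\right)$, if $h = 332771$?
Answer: $6568804165$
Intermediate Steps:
$\left(-30344 - 101865\right) \left(h + k\right) = \left(-30344 - 101865\right) \left(332771 - 382456\right) = \left(-132209\right) \left(-49685\right) = 6568804165$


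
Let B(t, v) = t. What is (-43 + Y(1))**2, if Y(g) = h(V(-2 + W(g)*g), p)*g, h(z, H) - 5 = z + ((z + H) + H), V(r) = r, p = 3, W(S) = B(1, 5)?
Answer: 1156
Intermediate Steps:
W(S) = 1
h(z, H) = 5 + 2*H + 2*z (h(z, H) = 5 + (z + ((z + H) + H)) = 5 + (z + ((H + z) + H)) = 5 + (z + (z + 2*H)) = 5 + (2*H + 2*z) = 5 + 2*H + 2*z)
Y(g) = g*(7 + 2*g) (Y(g) = (5 + 2*3 + 2*(-2 + 1*g))*g = (5 + 6 + 2*(-2 + g))*g = (5 + 6 + (-4 + 2*g))*g = (7 + 2*g)*g = g*(7 + 2*g))
(-43 + Y(1))**2 = (-43 + 1*(7 + 2*1))**2 = (-43 + 1*(7 + 2))**2 = (-43 + 1*9)**2 = (-43 + 9)**2 = (-34)**2 = 1156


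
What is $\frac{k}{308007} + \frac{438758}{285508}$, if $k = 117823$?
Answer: $\frac{84389972195}{43969231278} \approx 1.9193$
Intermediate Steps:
$\frac{k}{308007} + \frac{438758}{285508} = \frac{117823}{308007} + \frac{438758}{285508} = 117823 \cdot \frac{1}{308007} + 438758 \cdot \frac{1}{285508} = \frac{117823}{308007} + \frac{219379}{142754} = \frac{84389972195}{43969231278}$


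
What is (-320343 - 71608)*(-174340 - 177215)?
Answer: 137792333805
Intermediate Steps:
(-320343 - 71608)*(-174340 - 177215) = -391951*(-351555) = 137792333805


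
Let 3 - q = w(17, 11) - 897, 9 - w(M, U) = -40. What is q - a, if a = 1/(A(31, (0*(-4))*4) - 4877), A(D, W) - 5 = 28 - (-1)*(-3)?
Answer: 4124798/4847 ≈ 851.00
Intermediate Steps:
w(M, U) = 49 (w(M, U) = 9 - 1*(-40) = 9 + 40 = 49)
A(D, W) = 30 (A(D, W) = 5 + (28 - (-1)*(-3)) = 5 + (28 - 1*3) = 5 + (28 - 3) = 5 + 25 = 30)
q = 851 (q = 3 - (49 - 897) = 3 - 1*(-848) = 3 + 848 = 851)
a = -1/4847 (a = 1/(30 - 4877) = 1/(-4847) = -1/4847 ≈ -0.00020631)
q - a = 851 - 1*(-1/4847) = 851 + 1/4847 = 4124798/4847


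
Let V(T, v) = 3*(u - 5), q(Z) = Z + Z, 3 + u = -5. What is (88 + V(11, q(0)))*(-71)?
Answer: -3479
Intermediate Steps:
u = -8 (u = -3 - 5 = -8)
q(Z) = 2*Z
V(T, v) = -39 (V(T, v) = 3*(-8 - 5) = 3*(-13) = -39)
(88 + V(11, q(0)))*(-71) = (88 - 39)*(-71) = 49*(-71) = -3479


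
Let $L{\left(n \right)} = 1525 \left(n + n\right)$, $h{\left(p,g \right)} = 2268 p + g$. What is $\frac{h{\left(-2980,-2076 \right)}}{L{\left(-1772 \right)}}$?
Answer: $\frac{1690179}{1351150} \approx 1.2509$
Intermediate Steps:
$h{\left(p,g \right)} = g + 2268 p$
$L{\left(n \right)} = 3050 n$ ($L{\left(n \right)} = 1525 \cdot 2 n = 3050 n$)
$\frac{h{\left(-2980,-2076 \right)}}{L{\left(-1772 \right)}} = \frac{-2076 + 2268 \left(-2980\right)}{3050 \left(-1772\right)} = \frac{-2076 - 6758640}{-5404600} = \left(-6760716\right) \left(- \frac{1}{5404600}\right) = \frac{1690179}{1351150}$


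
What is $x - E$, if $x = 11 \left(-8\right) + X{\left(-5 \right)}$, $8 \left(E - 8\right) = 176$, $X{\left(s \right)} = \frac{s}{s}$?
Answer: $-117$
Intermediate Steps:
$X{\left(s \right)} = 1$
$E = 30$ ($E = 8 + \frac{1}{8} \cdot 176 = 8 + 22 = 30$)
$x = -87$ ($x = 11 \left(-8\right) + 1 = -88 + 1 = -87$)
$x - E = -87 - 30 = -117$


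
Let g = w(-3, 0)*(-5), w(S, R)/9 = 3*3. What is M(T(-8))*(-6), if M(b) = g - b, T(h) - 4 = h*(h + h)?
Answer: 3222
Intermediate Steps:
w(S, R) = 81 (w(S, R) = 9*(3*3) = 9*9 = 81)
T(h) = 4 + 2*h² (T(h) = 4 + h*(h + h) = 4 + h*(2*h) = 4 + 2*h²)
g = -405 (g = 81*(-5) = -405)
M(b) = -405 - b
M(T(-8))*(-6) = (-405 - (4 + 2*(-8)²))*(-6) = (-405 - (4 + 2*64))*(-6) = (-405 - (4 + 128))*(-6) = (-405 - 1*132)*(-6) = (-405 - 132)*(-6) = -537*(-6) = 3222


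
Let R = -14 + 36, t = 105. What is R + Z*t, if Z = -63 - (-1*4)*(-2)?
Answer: -7433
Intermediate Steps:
Z = -71 (Z = -63 - (-4)*(-2) = -63 - 1*8 = -63 - 8 = -71)
R = 22
R + Z*t = 22 - 71*105 = 22 - 7455 = -7433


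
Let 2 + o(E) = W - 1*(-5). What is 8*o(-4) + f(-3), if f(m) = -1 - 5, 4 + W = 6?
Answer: 34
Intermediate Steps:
W = 2 (W = -4 + 6 = 2)
f(m) = -6
o(E) = 5 (o(E) = -2 + (2 - 1*(-5)) = -2 + (2 + 5) = -2 + 7 = 5)
8*o(-4) + f(-3) = 8*5 - 6 = 40 - 6 = 34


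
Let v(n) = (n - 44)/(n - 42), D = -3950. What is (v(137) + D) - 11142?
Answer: -1433647/95 ≈ -15091.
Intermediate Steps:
v(n) = (-44 + n)/(-42 + n)
(v(137) + D) - 11142 = ((-44 + 137)/(-42 + 137) - 3950) - 11142 = (93/95 - 3950) - 11142 = -375157/95 - 11142 = -1433647/95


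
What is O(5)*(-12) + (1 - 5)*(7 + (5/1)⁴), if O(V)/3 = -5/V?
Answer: -2492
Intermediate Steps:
O(V) = -15/V (O(V) = 3*(-5/V) = -15/V)
O(5)*(-12) + (1 - 5)*(7 + (5/1)⁴) = -15/5*(-12) + (1 - 5)*(7 + (5/1)⁴) = -15*⅕*(-12) - 4*(7 + (5*1)⁴) = -3*(-12) - 4*(7 + 5⁴) = 36 - 4*(7 + 625) = 36 - 4*632 = 36 - 2528 = -2492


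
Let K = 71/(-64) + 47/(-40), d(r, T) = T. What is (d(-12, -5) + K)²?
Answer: 5433561/102400 ≈ 53.062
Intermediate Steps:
K = -731/320 (K = 71*(-1/64) + 47*(-1/40) = -71/64 - 47/40 = -731/320 ≈ -2.2844)
(d(-12, -5) + K)² = (-5 - 731/320)² = (-2331/320)² = 5433561/102400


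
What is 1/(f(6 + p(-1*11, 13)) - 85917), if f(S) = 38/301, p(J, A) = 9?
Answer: -301/25860979 ≈ -1.1639e-5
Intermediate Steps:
f(S) = 38/301 (f(S) = 38*(1/301) = 38/301)
1/(f(6 + p(-1*11, 13)) - 85917) = 1/(38/301 - 85917) = 1/(-25860979/301) = -301/25860979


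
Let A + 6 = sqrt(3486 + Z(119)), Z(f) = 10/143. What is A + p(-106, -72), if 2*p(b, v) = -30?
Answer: -21 + 2*sqrt(17821661)/143 ≈ 38.043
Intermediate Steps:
Z(f) = 10/143 (Z(f) = 10*(1/143) = 10/143)
p(b, v) = -15 (p(b, v) = (1/2)*(-30) = -15)
A = -6 + 2*sqrt(17821661)/143 (A = -6 + sqrt(3486 + 10/143) = -6 + sqrt(498508/143) = -6 + 2*sqrt(17821661)/143 ≈ 53.043)
A + p(-106, -72) = (-6 + 2*sqrt(17821661)/143) - 15 = -21 + 2*sqrt(17821661)/143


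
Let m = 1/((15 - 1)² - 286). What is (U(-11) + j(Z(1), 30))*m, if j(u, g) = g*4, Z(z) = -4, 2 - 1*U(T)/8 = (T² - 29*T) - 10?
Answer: 1652/45 ≈ 36.711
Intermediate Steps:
U(T) = 96 - 8*T² + 232*T (U(T) = 16 - 8*((T² - 29*T) - 10) = 16 - 8*(-10 + T² - 29*T) = 16 + (80 - 8*T² + 232*T) = 96 - 8*T² + 232*T)
j(u, g) = 4*g
m = -1/90 (m = 1/(14² - 286) = 1/(196 - 286) = 1/(-90) = -1/90 ≈ -0.011111)
(U(-11) + j(Z(1), 30))*m = ((96 - 8*(-11)² + 232*(-11)) + 4*30)*(-1/90) = ((96 - 8*121 - 2552) + 120)*(-1/90) = ((96 - 968 - 2552) + 120)*(-1/90) = (-3424 + 120)*(-1/90) = -3304*(-1/90) = 1652/45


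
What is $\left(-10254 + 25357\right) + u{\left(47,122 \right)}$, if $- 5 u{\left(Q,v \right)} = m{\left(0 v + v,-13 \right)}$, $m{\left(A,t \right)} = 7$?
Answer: $\frac{75508}{5} \approx 15102.0$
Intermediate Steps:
$u{\left(Q,v \right)} = - \frac{7}{5}$ ($u{\left(Q,v \right)} = \left(- \frac{1}{5}\right) 7 = - \frac{7}{5}$)
$\left(-10254 + 25357\right) + u{\left(47,122 \right)} = \left(-10254 + 25357\right) - \frac{7}{5} = 15103 - \frac{7}{5} = \frac{75508}{5}$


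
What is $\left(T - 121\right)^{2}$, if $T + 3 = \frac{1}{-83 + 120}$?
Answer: $\frac{21040569}{1369} \approx 15369.0$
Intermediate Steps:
$T = - \frac{110}{37}$ ($T = -3 + \frac{1}{-83 + 120} = -3 + \frac{1}{37} = - \frac{110}{37} \approx -2.973$)
$\left(T - 121\right)^{2} = \left(- \frac{110}{37} - 121\right)^{2} = \left(- \frac{4587}{37}\right)^{2} = \frac{21040569}{1369}$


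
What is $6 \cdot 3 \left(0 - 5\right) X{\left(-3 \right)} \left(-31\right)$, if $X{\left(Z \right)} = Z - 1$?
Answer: $-11160$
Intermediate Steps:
$X{\left(Z \right)} = -1 + Z$
$6 \cdot 3 \left(0 - 5\right) X{\left(-3 \right)} \left(-31\right) = 6 \cdot 3 \left(0 - 5\right) \left(-1 - 3\right) \left(-31\right) = 18 \left(-5\right) \left(-4\right) \left(-31\right) = \left(-90\right) \left(-4\right) \left(-31\right) = 360 \left(-31\right) = -11160$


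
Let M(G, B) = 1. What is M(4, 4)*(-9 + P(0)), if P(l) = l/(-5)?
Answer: -9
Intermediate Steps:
P(l) = -l/5 (P(l) = l*(-⅕) = -l/5)
M(4, 4)*(-9 + P(0)) = 1*(-9 - ⅕*0) = 1*(-9 + 0) = 1*(-9) = -9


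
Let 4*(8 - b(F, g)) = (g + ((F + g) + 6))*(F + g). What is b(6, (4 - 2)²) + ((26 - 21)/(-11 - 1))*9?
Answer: -183/4 ≈ -45.750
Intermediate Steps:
b(F, g) = 8 - (F + g)*(6 + F + 2*g)/4 (b(F, g) = 8 - (g + ((F + g) + 6))*(F + g)/4 = 8 - (g + (6 + F + g))*(F + g)/4 = 8 - (6 + F + 2*g)*(F + g)/4 = 8 - (F + g)*(6 + F + 2*g)/4)
b(6, (4 - 2)²) + ((26 - 21)/(-11 - 1))*9 = (8 - 3/2*6 - 3*(4 - 2)²/2 - (4 - 2)⁴/2 - ¼*6² - ¾*6*(4 - 2)²) + ((26 - 21)/(-11 - 1))*9 = (8 - 9 - 3/2*2² - (2²)²/2 - ¼*36 - ¾*6*2²) + (5/(-12))*9 = (8 - 9 - 3/2*4 - ½*4² - 9 - ¾*6*4) + (5*(-1/12))*9 = (8 - 9 - 6 - ½*16 - 9 - 18) - 5/12*9 = (8 - 9 - 6 - 8 - 9 - 18) - 15/4 = -42 - 15/4 = -183/4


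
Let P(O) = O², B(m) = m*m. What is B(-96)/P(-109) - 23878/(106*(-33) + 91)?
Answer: 315093430/40478567 ≈ 7.7842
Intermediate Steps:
B(m) = m²
B(-96)/P(-109) - 23878/(106*(-33) + 91) = (-96)²/((-109)²) - 23878/(106*(-33) + 91) = 9216/11881 - 23878/(-3498 + 91) = 9216*(1/11881) - 23878/(-3407) = 9216/11881 - 23878*(-1/3407) = 9216/11881 + 23878/3407 = 315093430/40478567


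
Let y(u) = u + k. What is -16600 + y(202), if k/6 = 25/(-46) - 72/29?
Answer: -10949577/667 ≈ -16416.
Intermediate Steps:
k = -12111/667 (k = 6*(25/(-46) - 72/29) = 6*(25*(-1/46) - 72*1/29) = 6*(-25/46 - 72/29) = 6*(-4037/1334) = -12111/667 ≈ -18.157)
y(u) = -12111/667 + u (y(u) = u - 12111/667 = -12111/667 + u)
-16600 + y(202) = -16600 + (-12111/667 + 202) = -16600 + 122623/667 = -10949577/667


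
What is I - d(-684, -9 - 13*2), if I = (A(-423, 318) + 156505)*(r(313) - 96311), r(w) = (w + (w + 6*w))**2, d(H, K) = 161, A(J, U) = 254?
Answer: 967783821934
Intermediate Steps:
r(w) = 64*w**2 (r(w) = (w + 7*w)**2 = (8*w)**2 = 64*w**2)
I = 967783822095 (I = (254 + 156505)*(64*313**2 - 96311) = 156759*(64*97969 - 96311) = 156759*(6270016 - 96311) = 156759*6173705 = 967783822095)
I - d(-684, -9 - 13*2) = 967783822095 - 1*161 = 967783822095 - 161 = 967783821934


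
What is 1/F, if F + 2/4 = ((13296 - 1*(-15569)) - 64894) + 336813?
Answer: 2/601567 ≈ 3.3247e-6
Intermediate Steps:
F = 601567/2 (F = -½ + (((13296 - 1*(-15569)) - 64894) + 336813) = -½ + (((13296 + 15569) - 64894) + 336813) = -½ + ((28865 - 64894) + 336813) = -½ + (-36029 + 336813) = -½ + 300784 = 601567/2 ≈ 3.0078e+5)
1/F = 1/(601567/2) = 2/601567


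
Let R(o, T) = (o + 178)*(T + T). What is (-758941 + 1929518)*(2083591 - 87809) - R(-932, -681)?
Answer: 2336215479266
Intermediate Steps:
R(o, T) = 2*T*(178 + o) (R(o, T) = (178 + o)*(2*T) = 2*T*(178 + o))
(-758941 + 1929518)*(2083591 - 87809) - R(-932, -681) = (-758941 + 1929518)*(2083591 - 87809) - 2*(-681)*(178 - 932) = 1170577*1995782 - 2*(-681)*(-754) = 2336216506214 - 1*1026948 = 2336216506214 - 1026948 = 2336215479266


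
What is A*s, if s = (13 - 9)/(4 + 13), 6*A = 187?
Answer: 22/3 ≈ 7.3333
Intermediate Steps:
A = 187/6 (A = (⅙)*187 = 187/6 ≈ 31.167)
s = 4/17 ≈ 0.23529
A*s = (187/6)*(4/17) = 22/3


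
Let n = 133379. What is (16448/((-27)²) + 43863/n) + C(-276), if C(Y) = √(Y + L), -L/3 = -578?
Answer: 2225793919/97233291 + 27*√2 ≈ 61.075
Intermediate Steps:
L = 1734 (L = -3*(-578) = 1734)
C(Y) = √(1734 + Y) (C(Y) = √(Y + 1734) = √(1734 + Y))
(16448/((-27)²) + 43863/n) + C(-276) = (16448/((-27)²) + 43863/133379) + √(1734 - 276) = (16448/729 + 43863*(1/133379)) + √1458 = (16448*(1/729) + 43863/133379) + 27*√2 = (16448/729 + 43863/133379) + 27*√2 = 2225793919/97233291 + 27*√2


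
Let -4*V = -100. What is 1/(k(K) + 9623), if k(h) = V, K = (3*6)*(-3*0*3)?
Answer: 1/9648 ≈ 0.00010365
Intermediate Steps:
V = 25 (V = -¼*(-100) = 25)
K = 0 (K = 18*(0*3) = 18*0 = 0)
k(h) = 25
1/(k(K) + 9623) = 1/(25 + 9623) = 1/9648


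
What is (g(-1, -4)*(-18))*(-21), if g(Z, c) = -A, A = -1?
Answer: 378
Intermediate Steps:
g(Z, c) = 1 (g(Z, c) = -1*(-1) = 1)
(g(-1, -4)*(-18))*(-21) = (1*(-18))*(-21) = -18*(-21) = 378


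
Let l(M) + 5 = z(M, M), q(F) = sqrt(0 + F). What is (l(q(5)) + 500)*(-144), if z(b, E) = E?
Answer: -71280 - 144*sqrt(5) ≈ -71602.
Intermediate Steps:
q(F) = sqrt(F)
l(M) = -5 + M
(l(q(5)) + 500)*(-144) = ((-5 + sqrt(5)) + 500)*(-144) = (495 + sqrt(5))*(-144) = -71280 - 144*sqrt(5)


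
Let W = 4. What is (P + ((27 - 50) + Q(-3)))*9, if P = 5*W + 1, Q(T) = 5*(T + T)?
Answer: -288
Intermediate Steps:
Q(T) = 10*T (Q(T) = 5*(2*T) = 10*T)
P = 21 (P = 5*4 + 1 = 20 + 1 = 21)
(P + ((27 - 50) + Q(-3)))*9 = (21 + ((27 - 50) + 10*(-3)))*9 = (21 + (-23 - 30))*9 = (21 - 53)*9 = -32*9 = -288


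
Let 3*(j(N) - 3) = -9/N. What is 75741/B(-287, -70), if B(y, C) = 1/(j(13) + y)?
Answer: -279862995/13 ≈ -2.1528e+7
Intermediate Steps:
j(N) = 3 - 3/N (j(N) = 3 + (-9/N)/3 = 3 - 3/N)
B(y, C) = 1/(36/13 + y) (B(y, C) = 1/((3 - 3/13) + y) = 1/(36/13 + y))
75741/B(-287, -70) = 75741/((13/(36 + 13*(-287)))) = 75741/((13/(36 - 3731))) = 75741/((13/(-3695))) = 75741/((13*(-1/3695))) = 75741/(-13/3695) = 75741*(-3695/13) = -279862995/13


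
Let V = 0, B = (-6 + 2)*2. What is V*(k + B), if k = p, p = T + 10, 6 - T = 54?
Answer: 0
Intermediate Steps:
T = -48 (T = 6 - 1*54 = 6 - 54 = -48)
B = -8 (B = -4*2 = -8)
p = -38 (p = -48 + 10 = -38)
k = -38
V*(k + B) = 0*(-38 - 8) = 0*(-46) = 0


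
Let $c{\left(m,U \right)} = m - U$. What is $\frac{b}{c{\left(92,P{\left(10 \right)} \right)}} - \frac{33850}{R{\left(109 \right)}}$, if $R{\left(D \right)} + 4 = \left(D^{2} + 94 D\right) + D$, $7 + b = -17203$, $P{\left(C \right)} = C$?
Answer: $- \frac{96347105}{455756} \approx -211.4$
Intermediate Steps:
$b = -17210$ ($b = -7 - 17203 = -17210$)
$R{\left(D \right)} = -4 + D^{2} + 95 D$ ($R{\left(D \right)} = -4 + \left(\left(D^{2} + 94 D\right) + D\right) = -4 + \left(D^{2} + 95 D\right) = -4 + D^{2} + 95 D$)
$\frac{b}{c{\left(92,P{\left(10 \right)} \right)}} - \frac{33850}{R{\left(109 \right)}} = - \frac{17210}{92 - 10} - \frac{33850}{-4 + 109^{2} + 95 \cdot 109} = - \frac{17210}{92 - 10} - \frac{33850}{-4 + 11881 + 10355} = - \frac{17210}{82} - \frac{33850}{22232} = \left(-17210\right) \frac{1}{82} - \frac{16925}{11116} = - \frac{8605}{41} - \frac{16925}{11116} = - \frac{96347105}{455756}$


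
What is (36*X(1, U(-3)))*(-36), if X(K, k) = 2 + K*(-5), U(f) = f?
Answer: 3888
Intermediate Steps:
X(K, k) = 2 - 5*K
(36*X(1, U(-3)))*(-36) = (36*(2 - 5*1))*(-36) = (36*(2 - 5))*(-36) = (36*(-3))*(-36) = -108*(-36) = 3888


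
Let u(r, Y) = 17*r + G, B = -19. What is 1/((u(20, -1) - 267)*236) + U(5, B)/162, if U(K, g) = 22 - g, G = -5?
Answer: 329065/1299888 ≈ 0.25315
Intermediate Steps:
u(r, Y) = -5 + 17*r (u(r, Y) = 17*r - 5 = -5 + 17*r)
1/((u(20, -1) - 267)*236) + U(5, B)/162 = 1/(((-5 + 17*20) - 267)*236) + (22 - 1*(-19))/162 = (1/236)/((-5 + 340) - 267) + (22 + 19)*(1/162) = (1/236)/(335 - 267) + 41*(1/162) = (1/236)/68 + 41/162 = (1/68)*(1/236) + 41/162 = 1/16048 + 41/162 = 329065/1299888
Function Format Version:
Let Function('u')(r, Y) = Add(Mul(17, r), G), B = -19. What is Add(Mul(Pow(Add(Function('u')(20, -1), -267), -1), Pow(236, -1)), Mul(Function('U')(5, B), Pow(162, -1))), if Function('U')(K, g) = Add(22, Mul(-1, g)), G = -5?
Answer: Rational(329065, 1299888) ≈ 0.25315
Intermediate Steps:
Function('u')(r, Y) = Add(-5, Mul(17, r)) (Function('u')(r, Y) = Add(Mul(17, r), -5) = Add(-5, Mul(17, r)))
Add(Mul(Pow(Add(Function('u')(20, -1), -267), -1), Pow(236, -1)), Mul(Function('U')(5, B), Pow(162, -1))) = Add(Mul(Pow(Add(Add(-5, Mul(17, 20)), -267), -1), Pow(236, -1)), Mul(Add(22, Mul(-1, -19)), Pow(162, -1))) = Add(Mul(Pow(Add(Add(-5, 340), -267), -1), Rational(1, 236)), Mul(Add(22, 19), Rational(1, 162))) = Add(Mul(Pow(Add(335, -267), -1), Rational(1, 236)), Mul(41, Rational(1, 162))) = Add(Mul(Pow(68, -1), Rational(1, 236)), Rational(41, 162)) = Add(Mul(Rational(1, 68), Rational(1, 236)), Rational(41, 162)) = Add(Rational(1, 16048), Rational(41, 162)) = Rational(329065, 1299888)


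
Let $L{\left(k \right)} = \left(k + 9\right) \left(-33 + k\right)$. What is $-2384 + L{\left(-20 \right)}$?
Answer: $-1801$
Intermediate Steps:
$L{\left(k \right)} = \left(-33 + k\right) \left(9 + k\right)$ ($L{\left(k \right)} = \left(9 + k\right) \left(-33 + k\right) = \left(-33 + k\right) \left(9 + k\right)$)
$-2384 + L{\left(-20 \right)} = -2384 - \left(-183 - 400\right) = -2384 + \left(-297 + 400 + 480\right) = -2384 + 583 = -1801$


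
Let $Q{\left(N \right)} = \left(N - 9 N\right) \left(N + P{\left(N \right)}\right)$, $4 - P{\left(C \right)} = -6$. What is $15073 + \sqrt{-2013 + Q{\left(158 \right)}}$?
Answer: $15073 + i \sqrt{214365} \approx 15073.0 + 463.0 i$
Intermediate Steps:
$P{\left(C \right)} = 10$ ($P{\left(C \right)} = 4 - -6 = 4 + 6 = 10$)
$Q{\left(N \right)} = - 8 N \left(10 + N\right)$ ($Q{\left(N \right)} = \left(N - 9 N\right) \left(N + 10\right) = - 8 N \left(10 + N\right)$)
$15073 + \sqrt{-2013 + Q{\left(158 \right)}} = 15073 + \sqrt{-2013 - 1264 \left(10 + 158\right)} = 15073 + \sqrt{-2013 - 1264 \cdot 168} = 15073 + \sqrt{-2013 - 212352} = 15073 + \sqrt{-214365} = 15073 + i \sqrt{214365}$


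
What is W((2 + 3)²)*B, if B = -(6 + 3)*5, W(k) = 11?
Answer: -495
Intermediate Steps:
B = -45 (B = -1*9*5 = -9*5 = -45)
W((2 + 3)²)*B = 11*(-45) = -495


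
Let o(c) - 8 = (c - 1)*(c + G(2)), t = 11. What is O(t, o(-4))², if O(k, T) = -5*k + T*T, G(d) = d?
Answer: 72361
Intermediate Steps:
o(c) = 8 + (-1 + c)*(2 + c) (o(c) = 8 + (c - 1)*(c + 2) = 8 + (-1 + c)*(2 + c))
O(k, T) = T² - 5*k (O(k, T) = -5*k + T² = T² - 5*k)
O(t, o(-4))² = ((6 - 4 + (-4)²)² - 5*11)² = ((6 - 4 + 16)² - 55)² = (18² - 55)² = (324 - 55)² = 269² = 72361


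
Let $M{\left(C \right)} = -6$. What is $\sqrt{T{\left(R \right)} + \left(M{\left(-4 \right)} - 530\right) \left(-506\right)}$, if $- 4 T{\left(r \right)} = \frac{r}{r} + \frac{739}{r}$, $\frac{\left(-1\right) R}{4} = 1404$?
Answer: $\frac{\sqrt{237611062533}}{936} \approx 520.78$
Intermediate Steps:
$R = -5616$ ($R = \left(-4\right) 1404 = -5616$)
$T{\left(r \right)} = - \frac{1}{4} - \frac{739}{4 r}$ ($T{\left(r \right)} = - \frac{\frac{r}{r} + \frac{739}{r}}{4} = - \frac{1 + \frac{739}{r}}{4} = - \frac{1}{4} - \frac{739}{4 r}$)
$\sqrt{T{\left(R \right)} + \left(M{\left(-4 \right)} - 530\right) \left(-506\right)} = \sqrt{\frac{-739 - -5616}{4 \left(-5616\right)} + \left(-6 - 530\right) \left(-506\right)} = \sqrt{\frac{1}{4} \left(- \frac{1}{5616}\right) \left(-739 + 5616\right) - -271216} = \sqrt{\frac{1}{4} \left(- \frac{1}{5616}\right) 4877 + 271216} = \sqrt{- \frac{4877}{22464} + 271216} = \sqrt{\frac{6092591347}{22464}} = \frac{\sqrt{237611062533}}{936}$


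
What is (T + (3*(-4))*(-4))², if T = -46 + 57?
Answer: 3481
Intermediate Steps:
T = 11
(T + (3*(-4))*(-4))² = (11 + (3*(-4))*(-4))² = (11 - 12*(-4))² = (11 + 48)² = 59² = 3481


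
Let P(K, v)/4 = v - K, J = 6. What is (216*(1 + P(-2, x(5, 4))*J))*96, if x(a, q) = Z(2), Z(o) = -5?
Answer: -1472256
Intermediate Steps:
x(a, q) = -5
P(K, v) = -4*K + 4*v (P(K, v) = 4*(v - K) = -4*K + 4*v)
(216*(1 + P(-2, x(5, 4))*J))*96 = (216*(1 + (-4*(-2) + 4*(-5))*6))*96 = (216*(1 + (8 - 20)*6))*96 = (216*(1 - 12*6))*96 = (216*(1 - 72))*96 = (216*(-71))*96 = -15336*96 = -1472256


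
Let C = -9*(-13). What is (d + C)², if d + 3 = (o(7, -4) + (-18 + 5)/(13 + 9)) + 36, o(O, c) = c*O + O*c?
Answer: 4223025/484 ≈ 8725.3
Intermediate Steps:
o(O, c) = 2*O*c (o(O, c) = O*c + O*c = 2*O*c)
C = 117
d = -519/22 (d = -3 + ((2*7*(-4) + (-18 + 5)/(13 + 9)) + 36) = -3 + ((-56 - 13/22) + 36) = -3 + (-1245/22 + 36) = -3 - 453/22 = -519/22 ≈ -23.591)
(d + C)² = (-519/22 + 117)² = (2055/22)² = 4223025/484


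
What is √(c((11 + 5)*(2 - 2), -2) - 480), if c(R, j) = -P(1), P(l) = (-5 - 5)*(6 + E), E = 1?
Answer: I*√410 ≈ 20.248*I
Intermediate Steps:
P(l) = -70 (P(l) = (-5 - 5)*(6 + 1) = -10*7 = -70)
c(R, j) = 70 (c(R, j) = -1*(-70) = 70)
√(c((11 + 5)*(2 - 2), -2) - 480) = √(70 - 480) = √(-410) = I*√410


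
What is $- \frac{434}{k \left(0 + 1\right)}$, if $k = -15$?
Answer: $\frac{434}{15} \approx 28.933$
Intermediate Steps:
$- \frac{434}{k \left(0 + 1\right)} = - \frac{434}{\left(-15\right) \left(0 + 1\right)} = - \frac{434}{\left(-15\right) 1} = - \frac{434}{-15} = \left(-434\right) \left(- \frac{1}{15}\right) = \frac{434}{15}$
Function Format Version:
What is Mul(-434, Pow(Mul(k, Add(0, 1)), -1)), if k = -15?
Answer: Rational(434, 15) ≈ 28.933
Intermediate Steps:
Mul(-434, Pow(Mul(k, Add(0, 1)), -1)) = Mul(-434, Pow(Mul(-15, Add(0, 1)), -1)) = Mul(-434, Pow(Mul(-15, 1), -1)) = Mul(-434, Pow(-15, -1)) = Mul(-434, Rational(-1, 15)) = Rational(434, 15)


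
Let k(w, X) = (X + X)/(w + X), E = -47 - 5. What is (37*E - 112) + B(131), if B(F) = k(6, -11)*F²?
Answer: 367362/5 ≈ 73472.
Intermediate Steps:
E = -52
k(w, X) = 2*X/(X + w) (k(w, X) = (2*X)/(X + w) = 2*X/(X + w))
B(F) = 22*F²/5 (B(F) = (2*(-11)/(-11 + 6))*F² = (2*(-11)/(-5))*F² = (2*(-11)*(-⅕))*F² = 22*F²/5)
(37*E - 112) + B(131) = (37*(-52) - 112) + (22/5)*131² = (-1924 - 112) + (22/5)*17161 = -2036 + 377542/5 = 367362/5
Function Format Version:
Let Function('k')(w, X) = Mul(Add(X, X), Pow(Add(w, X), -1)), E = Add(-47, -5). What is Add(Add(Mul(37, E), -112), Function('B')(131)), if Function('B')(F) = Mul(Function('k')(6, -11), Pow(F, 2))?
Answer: Rational(367362, 5) ≈ 73472.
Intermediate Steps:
E = -52
Function('k')(w, X) = Mul(2, X, Pow(Add(X, w), -1)) (Function('k')(w, X) = Mul(Mul(2, X), Pow(Add(X, w), -1)) = Mul(2, X, Pow(Add(X, w), -1)))
Function('B')(F) = Mul(Rational(22, 5), Pow(F, 2)) (Function('B')(F) = Mul(Mul(2, -11, Pow(Add(-11, 6), -1)), Pow(F, 2)) = Mul(Mul(2, -11, Pow(-5, -1)), Pow(F, 2)) = Mul(Mul(2, -11, Rational(-1, 5)), Pow(F, 2)) = Mul(Rational(22, 5), Pow(F, 2)))
Add(Add(Mul(37, E), -112), Function('B')(131)) = Add(Add(Mul(37, -52), -112), Mul(Rational(22, 5), Pow(131, 2))) = Add(Add(-1924, -112), Mul(Rational(22, 5), 17161)) = Add(-2036, Rational(377542, 5)) = Rational(367362, 5)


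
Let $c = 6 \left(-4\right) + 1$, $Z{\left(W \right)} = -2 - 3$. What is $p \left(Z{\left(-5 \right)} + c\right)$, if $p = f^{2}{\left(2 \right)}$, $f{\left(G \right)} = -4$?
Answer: $-448$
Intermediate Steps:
$Z{\left(W \right)} = -5$ ($Z{\left(W \right)} = -2 - 3 = -5$)
$c = -23$ ($c = -24 + 1 = -23$)
$p = 16$ ($p = \left(-4\right)^{2} = 16$)
$p \left(Z{\left(-5 \right)} + c\right) = 16 \left(-5 - 23\right) = 16 \left(-28\right) = -448$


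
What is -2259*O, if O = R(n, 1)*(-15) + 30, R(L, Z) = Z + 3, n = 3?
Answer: 67770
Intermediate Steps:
R(L, Z) = 3 + Z
O = -30 (O = (3 + 1)*(-15) + 30 = 4*(-15) + 30 = -60 + 30 = -30)
-2259*O = -2259*(-30) = 67770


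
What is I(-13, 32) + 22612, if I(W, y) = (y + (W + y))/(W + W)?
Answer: 587861/26 ≈ 22610.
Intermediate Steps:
I(W, y) = (W + 2*y)/(2*W) (I(W, y) = (W + 2*y)/((2*W)) = (W + 2*y)*(1/(2*W)) = (W + 2*y)/(2*W))
I(-13, 32) + 22612 = (32 + (½)*(-13))/(-13) + 22612 = -(32 - 13/2)/13 + 22612 = -1/13*51/2 + 22612 = -51/26 + 22612 = 587861/26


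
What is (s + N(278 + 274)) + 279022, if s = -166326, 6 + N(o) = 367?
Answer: 113057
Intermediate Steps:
N(o) = 361 (N(o) = -6 + 367 = 361)
(s + N(278 + 274)) + 279022 = (-166326 + 361) + 279022 = -165965 + 279022 = 113057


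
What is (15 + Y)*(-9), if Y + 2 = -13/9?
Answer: -104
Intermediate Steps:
Y = -31/9 (Y = -2 - 13/9 = -31/9 ≈ -3.4444)
(15 + Y)*(-9) = (15 - 31/9)*(-9) = (104/9)*(-9) = -104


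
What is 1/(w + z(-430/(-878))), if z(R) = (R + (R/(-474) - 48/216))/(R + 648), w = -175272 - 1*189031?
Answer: -31140378/11344533113737 ≈ -2.7450e-6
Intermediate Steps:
w = -364303 (w = -175272 - 189031 = -364303)
z(R) = (-2/9 + 473*R/474)/(648 + R) (z(R) = (R + (R*(-1/474) - 48*1/216))/(648 + R) = (R + (-R/474 - 2/9))/(648 + R) = (R + (-2/9 - R/474))/(648 + R) = (-2/9 + 473*R/474)/(648 + R))
1/(w + z(-430/(-878))) = 1/(-364303 + (-316 + 1419*(-430/(-878)))/(1422*(648 - 430/(-878)))) = 1/(-364303 + (-316 + 1419*(-430*(-1/878)))/(1422*(648 - 430*(-1/878)))) = 1/(-364303 + (-316 + 1419*(215/439))/(1422*(648 + 215/439))) = 1/(-364303 + (-316 + 305085/439)/(1422*(284687/439))) = 1/(-364303 + (1/1422)*(439/284687)*(166361/439)) = 1/(-364303 + 12797/31140378) = 1/(-11344533113737/31140378) = -31140378/11344533113737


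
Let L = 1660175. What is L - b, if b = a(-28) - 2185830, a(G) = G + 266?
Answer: 3845767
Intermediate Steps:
a(G) = 266 + G
b = -2185592 (b = (266 - 28) - 2185830 = 238 - 2185830 = -2185592)
L - b = 1660175 - 1*(-2185592) = 1660175 + 2185592 = 3845767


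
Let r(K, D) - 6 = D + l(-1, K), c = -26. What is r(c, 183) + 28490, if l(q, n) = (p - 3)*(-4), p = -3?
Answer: 28703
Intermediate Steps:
l(q, n) = 24 (l(q, n) = (-3 - 3)*(-4) = -6*(-4) = 24)
r(K, D) = 30 + D (r(K, D) = 6 + (D + 24) = 6 + (24 + D) = 30 + D)
r(c, 183) + 28490 = (30 + 183) + 28490 = 213 + 28490 = 28703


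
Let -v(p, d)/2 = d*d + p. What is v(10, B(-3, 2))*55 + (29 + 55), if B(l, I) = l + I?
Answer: -1126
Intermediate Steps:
B(l, I) = I + l
v(p, d) = -2*p - 2*d**2 (v(p, d) = -2*(d*d + p) = -2*(d**2 + p) = -2*(p + d**2) = -2*p - 2*d**2)
v(10, B(-3, 2))*55 + (29 + 55) = (-2*10 - 2*(2 - 3)**2)*55 + (29 + 55) = (-20 - 2*(-1)**2)*55 + 84 = (-20 - 2*1)*55 + 84 = (-20 - 2)*55 + 84 = -22*55 + 84 = -1210 + 84 = -1126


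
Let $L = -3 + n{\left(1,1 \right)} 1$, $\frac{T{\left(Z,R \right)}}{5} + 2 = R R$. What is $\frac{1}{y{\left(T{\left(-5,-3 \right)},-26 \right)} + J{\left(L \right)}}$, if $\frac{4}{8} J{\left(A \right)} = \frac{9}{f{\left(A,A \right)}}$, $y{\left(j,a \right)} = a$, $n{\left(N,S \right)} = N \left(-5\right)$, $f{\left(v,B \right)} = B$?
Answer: $- \frac{4}{113} \approx -0.035398$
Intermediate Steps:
$n{\left(N,S \right)} = - 5 N$
$T{\left(Z,R \right)} = -10 + 5 R^{2}$ ($T{\left(Z,R \right)} = -10 + 5 R R = -10 + 5 R^{2}$)
$L = -8$ ($L = -3 + \left(-5\right) 1 \cdot 1 = -3 - 5 = -8$)
$J{\left(A \right)} = \frac{18}{A}$ ($J{\left(A \right)} = 2 \frac{9}{A} = \frac{18}{A}$)
$\frac{1}{y{\left(T{\left(-5,-3 \right)},-26 \right)} + J{\left(L \right)}} = \frac{1}{-26 + \frac{18}{-8}} = \frac{1}{-26 + 18 \left(- \frac{1}{8}\right)} = \frac{1}{-26 - \frac{9}{4}} = \frac{1}{- \frac{113}{4}} = - \frac{4}{113}$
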